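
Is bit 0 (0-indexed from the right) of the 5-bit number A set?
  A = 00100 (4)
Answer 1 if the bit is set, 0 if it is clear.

Bit 0 is the 1st from the right.
  00100
      ^
That bit is 0.

Answer: 0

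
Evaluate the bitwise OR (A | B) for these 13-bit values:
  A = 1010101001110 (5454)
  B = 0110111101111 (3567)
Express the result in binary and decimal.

Apply | to each column (1 where either bit is 1):
  1010101001110
| 0110111101111
---------------
  1110111101111

Answer: 1110111101111 (7663)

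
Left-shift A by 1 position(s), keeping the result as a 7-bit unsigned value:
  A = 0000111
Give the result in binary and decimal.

Shift left by 1: drop the top 1 bit(s), append 1 zero(s) on the right.
  0000111  ->  discard [0], keep [000111], append 0
= 0001110

Answer: 0001110 (14)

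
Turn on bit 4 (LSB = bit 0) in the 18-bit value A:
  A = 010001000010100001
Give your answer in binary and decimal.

Mask = 1 << 4 = 000000000000010000
Bit 4 of A is 0, so OR-ing with the mask flips it to 1.
  010001000010100001
| 000000000000010000
--------------------
  010001000010110001

Answer: 010001000010110001 (69809)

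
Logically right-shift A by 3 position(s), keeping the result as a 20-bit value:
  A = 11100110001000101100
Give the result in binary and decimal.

Logical shift right by 3: drop the bottom 3 bit(s), prepend 3 zero(s) on the left.
  11100110001000101100  ->  keep [11100110001000101], discard [100], prepend 000
= 00011100110001000101

Answer: 00011100110001000101 (117829)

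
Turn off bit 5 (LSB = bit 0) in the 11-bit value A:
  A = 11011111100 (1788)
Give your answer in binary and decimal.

Mask = ~(1 << 5) = 11111011111
Bit 5 of A is 1, so AND-ing with the mask clears it to 0.
  11011111100
& 11111011111
-------------
  11011011100

Answer: 11011011100 (1756)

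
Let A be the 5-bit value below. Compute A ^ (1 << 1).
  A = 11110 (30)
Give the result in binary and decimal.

Mask = 1 << 1 = 00010
Bit 1 of A is 1; XOR with the mask flips it to 0.
  11110
^ 00010
-------
  11100

Answer: 11100 (28)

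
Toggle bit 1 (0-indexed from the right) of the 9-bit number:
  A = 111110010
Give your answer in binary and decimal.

Mask = 1 << 1 = 000000010
Bit 1 of A is 1; XOR with the mask flips it to 0.
  111110010
^ 000000010
-----------
  111110000

Answer: 111110000 (496)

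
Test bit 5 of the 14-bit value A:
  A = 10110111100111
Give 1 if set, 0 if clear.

Bit 5 is the 6th from the right.
  10110111100111
          ^
That bit is 1.

Answer: 1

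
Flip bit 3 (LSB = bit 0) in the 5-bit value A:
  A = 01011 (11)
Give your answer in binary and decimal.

Mask = 1 << 3 = 01000
Bit 3 of A is 1; XOR with the mask flips it to 0.
  01011
^ 01000
-------
  00011

Answer: 00011 (3)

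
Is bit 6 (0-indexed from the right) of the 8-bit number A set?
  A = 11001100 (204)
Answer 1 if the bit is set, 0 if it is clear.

Bit 6 is the 7th from the right.
  11001100
   ^
That bit is 1.

Answer: 1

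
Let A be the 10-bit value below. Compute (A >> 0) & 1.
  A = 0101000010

Bit 0 is the 1st from the right.
  0101000010
           ^
That bit is 0.

Answer: 0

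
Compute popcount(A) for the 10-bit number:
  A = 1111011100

1111011100
1-bits at positions (from bit 0 = LSB): 2, 3, 4, 6, 7, 8, 9
Count = 7

Answer: 7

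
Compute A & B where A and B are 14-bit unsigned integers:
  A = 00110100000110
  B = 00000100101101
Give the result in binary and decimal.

Apply & to each column (1 only where both bits are 1):
  00110100000110
& 00000100101101
----------------
  00000100000100

Answer: 00000100000100 (260)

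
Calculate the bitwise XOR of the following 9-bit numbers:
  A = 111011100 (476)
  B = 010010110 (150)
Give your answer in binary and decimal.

Apply ^ to each column (1 where bits differ):
  111011100
^ 010010110
-----------
  101001010

Answer: 101001010 (330)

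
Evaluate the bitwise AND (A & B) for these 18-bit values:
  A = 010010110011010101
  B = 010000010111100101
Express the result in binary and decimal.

Apply & to each column (1 only where both bits are 1):
  010010110011010101
& 010000010111100101
--------------------
  010000010011000101

Answer: 010000010011000101 (66757)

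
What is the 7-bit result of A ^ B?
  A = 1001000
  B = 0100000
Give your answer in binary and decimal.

Apply ^ to each column (1 where bits differ):
  1001000
^ 0100000
---------
  1101000

Answer: 1101000 (104)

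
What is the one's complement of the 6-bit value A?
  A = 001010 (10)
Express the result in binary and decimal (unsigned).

Flip each bit (0->1, 1->0):
  001010
  110101

Answer: 110101 (53)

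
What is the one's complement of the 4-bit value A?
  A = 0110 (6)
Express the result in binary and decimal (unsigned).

Flip each bit (0->1, 1->0):
  0110
  1001

Answer: 1001 (9)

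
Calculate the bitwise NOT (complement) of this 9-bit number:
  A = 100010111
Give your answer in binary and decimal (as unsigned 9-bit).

Flip each bit (0->1, 1->0):
  100010111
  011101000

Answer: 011101000 (232)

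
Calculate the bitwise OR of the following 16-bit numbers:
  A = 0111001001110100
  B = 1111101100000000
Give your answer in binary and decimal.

Apply | to each column (1 where either bit is 1):
  0111001001110100
| 1111101100000000
------------------
  1111101101110100

Answer: 1111101101110100 (64372)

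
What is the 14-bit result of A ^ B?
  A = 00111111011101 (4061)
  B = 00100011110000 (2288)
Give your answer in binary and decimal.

Apply ^ to each column (1 where bits differ):
  00111111011101
^ 00100011110000
----------------
  00011100101101

Answer: 00011100101101 (1837)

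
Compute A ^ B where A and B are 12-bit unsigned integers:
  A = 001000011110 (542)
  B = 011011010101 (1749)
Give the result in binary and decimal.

Apply ^ to each column (1 where bits differ):
  001000011110
^ 011011010101
--------------
  010011001011

Answer: 010011001011 (1227)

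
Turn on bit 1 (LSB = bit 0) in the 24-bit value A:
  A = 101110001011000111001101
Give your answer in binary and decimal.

Mask = 1 << 1 = 000000000000000000000010
Bit 1 of A is 0, so OR-ing with the mask flips it to 1.
  101110001011000111001101
| 000000000000000000000010
--------------------------
  101110001011000111001111

Answer: 101110001011000111001111 (12104143)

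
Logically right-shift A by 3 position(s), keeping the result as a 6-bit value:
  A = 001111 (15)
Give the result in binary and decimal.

Logical shift right by 3: drop the bottom 3 bit(s), prepend 3 zero(s) on the left.
  001111  ->  keep [001], discard [111], prepend 000
= 000001

Answer: 000001 (1)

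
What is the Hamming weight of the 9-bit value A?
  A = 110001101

110001101
1-bits at positions (from bit 0 = LSB): 0, 2, 3, 7, 8
Count = 5

Answer: 5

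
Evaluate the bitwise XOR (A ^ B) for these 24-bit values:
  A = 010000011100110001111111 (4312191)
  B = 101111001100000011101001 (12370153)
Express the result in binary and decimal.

Apply ^ to each column (1 where bits differ):
  010000011100110001111111
^ 101111001100000011101001
--------------------------
  111111010000110010010110

Answer: 111111010000110010010110 (16583830)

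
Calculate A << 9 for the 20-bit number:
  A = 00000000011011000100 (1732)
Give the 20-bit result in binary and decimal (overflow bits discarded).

Shift left by 9: drop the top 9 bit(s), append 9 zero(s) on the right.
  00000000011011000100  ->  discard [000000000], keep [11011000100], append 000000000
= 11011000100000000000

Answer: 11011000100000000000 (886784)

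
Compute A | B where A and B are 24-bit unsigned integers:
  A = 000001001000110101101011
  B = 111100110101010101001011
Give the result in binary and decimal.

Apply | to each column (1 where either bit is 1):
  000001001000110101101011
| 111100110101010101001011
--------------------------
  111101111101110101101011

Answer: 111101111101110101101011 (16244075)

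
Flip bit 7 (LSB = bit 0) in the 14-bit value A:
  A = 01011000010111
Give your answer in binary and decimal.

Mask = 1 << 7 = 00000010000000
Bit 7 of A is 0; XOR with the mask flips it to 1.
  01011000010111
^ 00000010000000
----------------
  01011010010111

Answer: 01011010010111 (5783)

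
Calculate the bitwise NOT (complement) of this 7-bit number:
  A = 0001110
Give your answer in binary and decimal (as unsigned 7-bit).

Flip each bit (0->1, 1->0):
  0001110
  1110001

Answer: 1110001 (113)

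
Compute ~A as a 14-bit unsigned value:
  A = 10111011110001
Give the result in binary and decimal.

Flip each bit (0->1, 1->0):
  10111011110001
  01000100001110

Answer: 01000100001110 (4366)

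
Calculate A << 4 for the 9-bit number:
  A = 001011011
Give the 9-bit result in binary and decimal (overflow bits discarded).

Shift left by 4: drop the top 4 bit(s), append 4 zero(s) on the right.
  001011011  ->  discard [0010], keep [11011], append 0000
= 110110000

Answer: 110110000 (432)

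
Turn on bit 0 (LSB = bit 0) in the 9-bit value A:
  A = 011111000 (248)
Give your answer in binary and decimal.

Mask = 1 << 0 = 000000001
Bit 0 of A is 0, so OR-ing with the mask flips it to 1.
  011111000
| 000000001
-----------
  011111001

Answer: 011111001 (249)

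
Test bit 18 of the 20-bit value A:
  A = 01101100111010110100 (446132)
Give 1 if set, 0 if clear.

Bit 18 is the 19th from the right.
  01101100111010110100
   ^
That bit is 1.

Answer: 1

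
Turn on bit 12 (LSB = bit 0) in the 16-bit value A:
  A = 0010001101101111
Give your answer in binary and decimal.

Mask = 1 << 12 = 0001000000000000
Bit 12 of A is 0, so OR-ing with the mask flips it to 1.
  0010001101101111
| 0001000000000000
------------------
  0011001101101111

Answer: 0011001101101111 (13167)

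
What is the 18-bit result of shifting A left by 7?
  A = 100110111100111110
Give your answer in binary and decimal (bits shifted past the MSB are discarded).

Shift left by 7: drop the top 7 bit(s), append 7 zero(s) on the right.
  100110111100111110  ->  discard [1001101], keep [11100111110], append 0000000
= 111001111100000000

Answer: 111001111100000000 (237312)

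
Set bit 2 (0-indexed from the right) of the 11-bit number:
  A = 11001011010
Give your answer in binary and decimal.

Mask = 1 << 2 = 00000000100
Bit 2 of A is 0, so OR-ing with the mask flips it to 1.
  11001011010
| 00000000100
-------------
  11001011110

Answer: 11001011110 (1630)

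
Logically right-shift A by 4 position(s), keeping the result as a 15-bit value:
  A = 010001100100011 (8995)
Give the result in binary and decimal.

Logical shift right by 4: drop the bottom 4 bit(s), prepend 4 zero(s) on the left.
  010001100100011  ->  keep [01000110010], discard [0011], prepend 0000
= 000001000110010

Answer: 000001000110010 (562)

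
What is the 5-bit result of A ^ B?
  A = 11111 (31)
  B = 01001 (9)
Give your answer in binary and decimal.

Apply ^ to each column (1 where bits differ):
  11111
^ 01001
-------
  10110

Answer: 10110 (22)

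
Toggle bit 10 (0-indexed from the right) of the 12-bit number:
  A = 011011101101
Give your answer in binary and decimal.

Mask = 1 << 10 = 010000000000
Bit 10 of A is 1; XOR with the mask flips it to 0.
  011011101101
^ 010000000000
--------------
  001011101101

Answer: 001011101101 (749)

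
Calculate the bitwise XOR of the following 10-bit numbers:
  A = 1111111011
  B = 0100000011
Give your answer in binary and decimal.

Apply ^ to each column (1 where bits differ):
  1111111011
^ 0100000011
------------
  1011111000

Answer: 1011111000 (760)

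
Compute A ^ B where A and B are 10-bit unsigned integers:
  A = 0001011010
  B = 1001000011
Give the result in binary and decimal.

Apply ^ to each column (1 where bits differ):
  0001011010
^ 1001000011
------------
  1000011001

Answer: 1000011001 (537)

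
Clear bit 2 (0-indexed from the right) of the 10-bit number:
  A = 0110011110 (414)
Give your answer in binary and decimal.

Mask = ~(1 << 2) = 1111111011
Bit 2 of A is 1, so AND-ing with the mask clears it to 0.
  0110011110
& 1111111011
------------
  0110011010

Answer: 0110011010 (410)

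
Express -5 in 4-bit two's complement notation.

1. Binary of +5:  0101
2. Invert bits:     1010
3. Add 1:           1011

Answer: 1011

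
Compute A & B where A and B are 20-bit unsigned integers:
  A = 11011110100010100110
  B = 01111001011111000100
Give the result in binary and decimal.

Apply & to each column (1 only where both bits are 1):
  11011110100010100110
& 01111001011111000100
----------------------
  01011000000010000100

Answer: 01011000000010000100 (360580)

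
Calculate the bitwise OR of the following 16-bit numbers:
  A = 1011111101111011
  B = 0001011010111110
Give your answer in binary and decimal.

Apply | to each column (1 where either bit is 1):
  1011111101111011
| 0001011010111110
------------------
  1011111111111111

Answer: 1011111111111111 (49151)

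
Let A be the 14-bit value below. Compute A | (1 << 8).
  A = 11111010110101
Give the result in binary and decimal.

Mask = 1 << 8 = 00000100000000
Bit 8 of A is 0, so OR-ing with the mask flips it to 1.
  11111010110101
| 00000100000000
----------------
  11111110110101

Answer: 11111110110101 (16309)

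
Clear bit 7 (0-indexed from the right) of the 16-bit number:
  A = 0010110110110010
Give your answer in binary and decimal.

Mask = ~(1 << 7) = 1111111101111111
Bit 7 of A is 1, so AND-ing with the mask clears it to 0.
  0010110110110010
& 1111111101111111
------------------
  0010110100110010

Answer: 0010110100110010 (11570)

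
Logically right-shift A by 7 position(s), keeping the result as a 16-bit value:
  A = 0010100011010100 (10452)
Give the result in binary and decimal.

Logical shift right by 7: drop the bottom 7 bit(s), prepend 7 zero(s) on the left.
  0010100011010100  ->  keep [001010001], discard [1010100], prepend 0000000
= 0000000001010001

Answer: 0000000001010001 (81)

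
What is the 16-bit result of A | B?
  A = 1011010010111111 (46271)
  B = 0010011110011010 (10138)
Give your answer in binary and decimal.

Apply | to each column (1 where either bit is 1):
  1011010010111111
| 0010011110011010
------------------
  1011011110111111

Answer: 1011011110111111 (47039)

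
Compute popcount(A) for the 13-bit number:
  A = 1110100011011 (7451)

1110100011011
1-bits at positions (from bit 0 = LSB): 0, 1, 3, 4, 8, 10, 11, 12
Count = 8

Answer: 8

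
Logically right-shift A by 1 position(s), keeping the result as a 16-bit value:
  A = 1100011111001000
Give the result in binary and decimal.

Logical shift right by 1: drop the bottom 1 bit(s), prepend 1 zero(s) on the left.
  1100011111001000  ->  keep [110001111100100], discard [0], prepend 0
= 0110001111100100

Answer: 0110001111100100 (25572)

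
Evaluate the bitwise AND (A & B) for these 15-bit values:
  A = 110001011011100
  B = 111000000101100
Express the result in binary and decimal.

Apply & to each column (1 only where both bits are 1):
  110001011011100
& 111000000101100
-----------------
  110000000001100

Answer: 110000000001100 (24588)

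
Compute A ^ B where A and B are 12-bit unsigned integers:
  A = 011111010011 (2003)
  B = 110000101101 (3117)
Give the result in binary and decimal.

Apply ^ to each column (1 where bits differ):
  011111010011
^ 110000101101
--------------
  101111111110

Answer: 101111111110 (3070)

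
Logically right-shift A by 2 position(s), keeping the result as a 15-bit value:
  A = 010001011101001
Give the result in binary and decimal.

Logical shift right by 2: drop the bottom 2 bit(s), prepend 2 zero(s) on the left.
  010001011101001  ->  keep [0100010111010], discard [01], prepend 00
= 000100010111010

Answer: 000100010111010 (2234)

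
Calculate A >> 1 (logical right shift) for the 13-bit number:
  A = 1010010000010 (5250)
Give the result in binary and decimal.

Logical shift right by 1: drop the bottom 1 bit(s), prepend 1 zero(s) on the left.
  1010010000010  ->  keep [101001000001], discard [0], prepend 0
= 0101001000001

Answer: 0101001000001 (2625)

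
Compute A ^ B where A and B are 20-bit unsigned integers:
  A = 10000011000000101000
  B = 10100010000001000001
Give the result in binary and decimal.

Apply ^ to each column (1 where bits differ):
  10000011000000101000
^ 10100010000001000001
----------------------
  00100001000001101001

Answer: 00100001000001101001 (135273)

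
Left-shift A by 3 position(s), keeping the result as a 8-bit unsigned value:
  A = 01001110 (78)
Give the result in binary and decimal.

Shift left by 3: drop the top 3 bit(s), append 3 zero(s) on the right.
  01001110  ->  discard [010], keep [01110], append 000
= 01110000

Answer: 01110000 (112)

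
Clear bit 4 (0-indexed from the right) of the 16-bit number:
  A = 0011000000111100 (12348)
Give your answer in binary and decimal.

Mask = ~(1 << 4) = 1111111111101111
Bit 4 of A is 1, so AND-ing with the mask clears it to 0.
  0011000000111100
& 1111111111101111
------------------
  0011000000101100

Answer: 0011000000101100 (12332)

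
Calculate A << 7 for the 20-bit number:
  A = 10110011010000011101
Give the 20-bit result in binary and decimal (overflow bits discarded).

Shift left by 7: drop the top 7 bit(s), append 7 zero(s) on the right.
  10110011010000011101  ->  discard [1011001], keep [1010000011101], append 0000000
= 10100000111010000000

Answer: 10100000111010000000 (659072)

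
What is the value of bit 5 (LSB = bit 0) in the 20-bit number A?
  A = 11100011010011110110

Bit 5 is the 6th from the right.
  11100011010011110110
                ^
That bit is 1.

Answer: 1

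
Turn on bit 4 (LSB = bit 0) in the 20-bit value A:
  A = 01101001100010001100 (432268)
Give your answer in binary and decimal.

Mask = 1 << 4 = 00000000000000010000
Bit 4 of A is 0, so OR-ing with the mask flips it to 1.
  01101001100010001100
| 00000000000000010000
----------------------
  01101001100010011100

Answer: 01101001100010011100 (432284)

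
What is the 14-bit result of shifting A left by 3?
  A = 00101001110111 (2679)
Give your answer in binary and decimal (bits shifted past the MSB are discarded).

Shift left by 3: drop the top 3 bit(s), append 3 zero(s) on the right.
  00101001110111  ->  discard [001], keep [01001110111], append 000
= 01001110111000

Answer: 01001110111000 (5048)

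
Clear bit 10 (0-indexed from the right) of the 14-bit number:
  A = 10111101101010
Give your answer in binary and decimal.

Mask = ~(1 << 10) = 11101111111111
Bit 10 of A is 1, so AND-ing with the mask clears it to 0.
  10111101101010
& 11101111111111
----------------
  10101101101010

Answer: 10101101101010 (11114)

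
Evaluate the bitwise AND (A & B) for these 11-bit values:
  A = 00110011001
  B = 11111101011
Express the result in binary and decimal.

Apply & to each column (1 only where both bits are 1):
  00110011001
& 11111101011
-------------
  00110001001

Answer: 00110001001 (393)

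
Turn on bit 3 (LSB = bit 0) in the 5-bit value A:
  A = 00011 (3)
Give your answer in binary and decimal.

Mask = 1 << 3 = 01000
Bit 3 of A is 0, so OR-ing with the mask flips it to 1.
  00011
| 01000
-------
  01011

Answer: 01011 (11)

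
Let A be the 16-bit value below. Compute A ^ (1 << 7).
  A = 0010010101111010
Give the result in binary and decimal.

Mask = 1 << 7 = 0000000010000000
Bit 7 of A is 0; XOR with the mask flips it to 1.
  0010010101111010
^ 0000000010000000
------------------
  0010010111111010

Answer: 0010010111111010 (9722)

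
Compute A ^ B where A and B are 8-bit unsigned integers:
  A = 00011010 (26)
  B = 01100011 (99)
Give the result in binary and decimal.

Apply ^ to each column (1 where bits differ):
  00011010
^ 01100011
----------
  01111001

Answer: 01111001 (121)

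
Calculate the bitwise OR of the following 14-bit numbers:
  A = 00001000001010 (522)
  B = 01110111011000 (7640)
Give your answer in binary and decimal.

Apply | to each column (1 where either bit is 1):
  00001000001010
| 01110111011000
----------------
  01111111011010

Answer: 01111111011010 (8154)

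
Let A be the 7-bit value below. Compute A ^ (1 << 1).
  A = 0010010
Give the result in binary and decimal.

Mask = 1 << 1 = 0000010
Bit 1 of A is 1; XOR with the mask flips it to 0.
  0010010
^ 0000010
---------
  0010000

Answer: 0010000 (16)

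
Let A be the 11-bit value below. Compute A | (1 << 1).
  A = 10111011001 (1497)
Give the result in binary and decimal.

Mask = 1 << 1 = 00000000010
Bit 1 of A is 0, so OR-ing with the mask flips it to 1.
  10111011001
| 00000000010
-------------
  10111011011

Answer: 10111011011 (1499)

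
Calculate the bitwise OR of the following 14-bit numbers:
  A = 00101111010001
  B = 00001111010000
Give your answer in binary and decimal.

Apply | to each column (1 where either bit is 1):
  00101111010001
| 00001111010000
----------------
  00101111010001

Answer: 00101111010001 (3025)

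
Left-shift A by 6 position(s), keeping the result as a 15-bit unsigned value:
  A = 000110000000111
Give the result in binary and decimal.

Shift left by 6: drop the top 6 bit(s), append 6 zero(s) on the right.
  000110000000111  ->  discard [000110], keep [000000111], append 000000
= 000000111000000

Answer: 000000111000000 (448)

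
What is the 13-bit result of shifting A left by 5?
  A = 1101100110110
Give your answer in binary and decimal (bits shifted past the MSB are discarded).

Shift left by 5: drop the top 5 bit(s), append 5 zero(s) on the right.
  1101100110110  ->  discard [11011], keep [00110110], append 00000
= 0011011000000

Answer: 0011011000000 (1728)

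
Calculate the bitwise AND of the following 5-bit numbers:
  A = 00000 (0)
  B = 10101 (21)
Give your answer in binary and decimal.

Apply & to each column (1 only where both bits are 1):
  00000
& 10101
-------
  00000

Answer: 00000 (0)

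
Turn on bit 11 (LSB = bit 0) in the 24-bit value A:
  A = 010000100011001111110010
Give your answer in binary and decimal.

Mask = 1 << 11 = 000000000000100000000000
Bit 11 of A is 0, so OR-ing with the mask flips it to 1.
  010000100011001111110010
| 000000000000100000000000
--------------------------
  010000100011101111110010

Answer: 010000100011101111110010 (4340722)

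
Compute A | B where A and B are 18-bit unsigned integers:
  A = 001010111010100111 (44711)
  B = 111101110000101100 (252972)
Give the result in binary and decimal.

Apply | to each column (1 where either bit is 1):
  001010111010100111
| 111101110000101100
--------------------
  111111111010101111

Answer: 111111111010101111 (261807)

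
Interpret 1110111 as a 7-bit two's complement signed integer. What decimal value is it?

MSB is 1, so the value is negative. Find the magnitude:
1. Invert bits:  0001000
2. Add 1:        0001001  = 9
3. Apply sign:   -9

Answer: -9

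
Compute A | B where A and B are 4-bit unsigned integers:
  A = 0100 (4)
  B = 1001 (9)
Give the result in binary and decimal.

Apply | to each column (1 where either bit is 1):
  0100
| 1001
------
  1101

Answer: 1101 (13)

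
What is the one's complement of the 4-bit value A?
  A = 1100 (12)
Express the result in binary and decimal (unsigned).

Flip each bit (0->1, 1->0):
  1100
  0011

Answer: 0011 (3)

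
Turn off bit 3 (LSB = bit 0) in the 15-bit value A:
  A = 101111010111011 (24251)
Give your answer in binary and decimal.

Mask = ~(1 << 3) = 111111111110111
Bit 3 of A is 1, so AND-ing with the mask clears it to 0.
  101111010111011
& 111111111110111
-----------------
  101111010110011

Answer: 101111010110011 (24243)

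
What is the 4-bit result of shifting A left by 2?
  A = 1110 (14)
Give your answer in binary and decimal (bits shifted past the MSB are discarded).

Shift left by 2: drop the top 2 bit(s), append 2 zero(s) on the right.
  1110  ->  discard [11], keep [10], append 00
= 1000

Answer: 1000 (8)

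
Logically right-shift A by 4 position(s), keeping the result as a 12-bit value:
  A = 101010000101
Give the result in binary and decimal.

Logical shift right by 4: drop the bottom 4 bit(s), prepend 4 zero(s) on the left.
  101010000101  ->  keep [10101000], discard [0101], prepend 0000
= 000010101000

Answer: 000010101000 (168)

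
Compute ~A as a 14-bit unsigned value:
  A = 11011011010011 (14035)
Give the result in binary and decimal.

Flip each bit (0->1, 1->0):
  11011011010011
  00100100101100

Answer: 00100100101100 (2348)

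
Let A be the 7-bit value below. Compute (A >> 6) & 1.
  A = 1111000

Bit 6 is the 7th from the right.
  1111000
  ^
That bit is 1.

Answer: 1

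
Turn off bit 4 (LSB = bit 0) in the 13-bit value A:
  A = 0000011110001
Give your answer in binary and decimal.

Mask = ~(1 << 4) = 1111111101111
Bit 4 of A is 1, so AND-ing with the mask clears it to 0.
  0000011110001
& 1111111101111
---------------
  0000011100001

Answer: 0000011100001 (225)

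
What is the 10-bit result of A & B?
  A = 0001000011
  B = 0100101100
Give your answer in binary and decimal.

Apply & to each column (1 only where both bits are 1):
  0001000011
& 0100101100
------------
  0000000000

Answer: 0000000000 (0)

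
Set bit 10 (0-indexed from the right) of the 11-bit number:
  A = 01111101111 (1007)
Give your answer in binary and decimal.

Mask = 1 << 10 = 10000000000
Bit 10 of A is 0, so OR-ing with the mask flips it to 1.
  01111101111
| 10000000000
-------------
  11111101111

Answer: 11111101111 (2031)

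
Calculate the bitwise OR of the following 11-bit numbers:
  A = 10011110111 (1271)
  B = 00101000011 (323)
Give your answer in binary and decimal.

Apply | to each column (1 where either bit is 1):
  10011110111
| 00101000011
-------------
  10111110111

Answer: 10111110111 (1527)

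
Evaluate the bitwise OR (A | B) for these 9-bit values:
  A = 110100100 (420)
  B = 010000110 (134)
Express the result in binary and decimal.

Apply | to each column (1 where either bit is 1):
  110100100
| 010000110
-----------
  110100110

Answer: 110100110 (422)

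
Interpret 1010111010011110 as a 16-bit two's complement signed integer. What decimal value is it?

MSB is 1, so the value is negative. Find the magnitude:
1. Invert bits:  0101000101100001
2. Add 1:        0101000101100010  = 20834
3. Apply sign:   -20834

Answer: -20834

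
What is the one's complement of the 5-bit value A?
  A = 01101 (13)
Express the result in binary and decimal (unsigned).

Flip each bit (0->1, 1->0):
  01101
  10010

Answer: 10010 (18)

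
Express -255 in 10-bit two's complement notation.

1. Binary of +255:  0011111111
2. Invert bits:     1100000000
3. Add 1:           1100000001

Answer: 1100000001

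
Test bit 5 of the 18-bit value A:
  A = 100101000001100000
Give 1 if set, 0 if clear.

Bit 5 is the 6th from the right.
  100101000001100000
              ^
That bit is 1.

Answer: 1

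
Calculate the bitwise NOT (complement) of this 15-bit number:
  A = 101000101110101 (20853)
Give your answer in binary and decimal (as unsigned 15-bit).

Flip each bit (0->1, 1->0):
  101000101110101
  010111010001010

Answer: 010111010001010 (11914)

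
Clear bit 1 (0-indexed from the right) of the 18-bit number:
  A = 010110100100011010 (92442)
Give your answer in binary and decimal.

Mask = ~(1 << 1) = 111111111111111101
Bit 1 of A is 1, so AND-ing with the mask clears it to 0.
  010110100100011010
& 111111111111111101
--------------------
  010110100100011000

Answer: 010110100100011000 (92440)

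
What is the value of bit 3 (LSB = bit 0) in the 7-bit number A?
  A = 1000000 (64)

Bit 3 is the 4th from the right.
  1000000
     ^
That bit is 0.

Answer: 0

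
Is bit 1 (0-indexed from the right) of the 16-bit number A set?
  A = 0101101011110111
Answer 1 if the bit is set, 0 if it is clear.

Bit 1 is the 2nd from the right.
  0101101011110111
                ^
That bit is 1.

Answer: 1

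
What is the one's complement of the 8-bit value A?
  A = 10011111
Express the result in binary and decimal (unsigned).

Flip each bit (0->1, 1->0):
  10011111
  01100000

Answer: 01100000 (96)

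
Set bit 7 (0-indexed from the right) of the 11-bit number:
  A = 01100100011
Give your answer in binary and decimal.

Mask = 1 << 7 = 00010000000
Bit 7 of A is 0, so OR-ing with the mask flips it to 1.
  01100100011
| 00010000000
-------------
  01110100011

Answer: 01110100011 (931)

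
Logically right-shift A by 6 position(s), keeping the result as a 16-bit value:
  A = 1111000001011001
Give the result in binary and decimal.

Logical shift right by 6: drop the bottom 6 bit(s), prepend 6 zero(s) on the left.
  1111000001011001  ->  keep [1111000001], discard [011001], prepend 000000
= 0000001111000001

Answer: 0000001111000001 (961)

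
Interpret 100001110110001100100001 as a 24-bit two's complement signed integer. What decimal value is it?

MSB is 1, so the value is negative. Find the magnitude:
1. Invert bits:  011110001001110011011110
2. Add 1:        011110001001110011011111  = 7904479
3. Apply sign:   -7904479

Answer: -7904479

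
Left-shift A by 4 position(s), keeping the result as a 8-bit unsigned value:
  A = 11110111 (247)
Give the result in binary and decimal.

Shift left by 4: drop the top 4 bit(s), append 4 zero(s) on the right.
  11110111  ->  discard [1111], keep [0111], append 0000
= 01110000

Answer: 01110000 (112)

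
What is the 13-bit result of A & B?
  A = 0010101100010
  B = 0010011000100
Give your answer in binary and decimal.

Apply & to each column (1 only where both bits are 1):
  0010101100010
& 0010011000100
---------------
  0010001000000

Answer: 0010001000000 (1088)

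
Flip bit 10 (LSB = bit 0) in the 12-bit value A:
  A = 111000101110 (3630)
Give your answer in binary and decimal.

Mask = 1 << 10 = 010000000000
Bit 10 of A is 1; XOR with the mask flips it to 0.
  111000101110
^ 010000000000
--------------
  101000101110

Answer: 101000101110 (2606)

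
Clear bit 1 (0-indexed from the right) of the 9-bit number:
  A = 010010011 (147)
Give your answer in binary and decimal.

Mask = ~(1 << 1) = 111111101
Bit 1 of A is 1, so AND-ing with the mask clears it to 0.
  010010011
& 111111101
-----------
  010010001

Answer: 010010001 (145)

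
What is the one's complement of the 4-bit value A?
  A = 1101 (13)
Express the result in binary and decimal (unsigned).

Flip each bit (0->1, 1->0):
  1101
  0010

Answer: 0010 (2)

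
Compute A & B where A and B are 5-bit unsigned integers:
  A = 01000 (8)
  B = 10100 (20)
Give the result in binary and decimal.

Apply & to each column (1 only where both bits are 1):
  01000
& 10100
-------
  00000

Answer: 00000 (0)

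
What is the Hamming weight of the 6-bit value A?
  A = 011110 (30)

011110
1-bits at positions (from bit 0 = LSB): 1, 2, 3, 4
Count = 4

Answer: 4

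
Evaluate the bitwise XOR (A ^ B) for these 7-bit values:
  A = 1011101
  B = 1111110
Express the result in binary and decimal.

Apply ^ to each column (1 where bits differ):
  1011101
^ 1111110
---------
  0100011

Answer: 0100011 (35)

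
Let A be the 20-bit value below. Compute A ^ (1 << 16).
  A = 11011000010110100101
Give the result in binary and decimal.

Mask = 1 << 16 = 00010000000000000000
Bit 16 of A is 1; XOR with the mask flips it to 0.
  11011000010110100101
^ 00010000000000000000
----------------------
  11001000010110100101

Answer: 11001000010110100101 (820645)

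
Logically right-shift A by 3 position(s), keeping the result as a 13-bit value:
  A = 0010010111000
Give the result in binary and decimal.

Logical shift right by 3: drop the bottom 3 bit(s), prepend 3 zero(s) on the left.
  0010010111000  ->  keep [0010010111], discard [000], prepend 000
= 0000010010111

Answer: 0000010010111 (151)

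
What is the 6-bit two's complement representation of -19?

1. Binary of +19:  010011
2. Invert bits:     101100
3. Add 1:           101101

Answer: 101101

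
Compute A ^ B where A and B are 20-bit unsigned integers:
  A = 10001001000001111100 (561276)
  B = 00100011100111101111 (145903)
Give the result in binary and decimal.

Apply ^ to each column (1 where bits differ):
  10001001000001111100
^ 00100011100111101111
----------------------
  10101010100110010011

Answer: 10101010100110010011 (698771)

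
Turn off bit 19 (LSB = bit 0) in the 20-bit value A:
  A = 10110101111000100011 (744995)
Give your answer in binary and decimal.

Mask = ~(1 << 19) = 01111111111111111111
Bit 19 of A is 1, so AND-ing with the mask clears it to 0.
  10110101111000100011
& 01111111111111111111
----------------------
  00110101111000100011

Answer: 00110101111000100011 (220707)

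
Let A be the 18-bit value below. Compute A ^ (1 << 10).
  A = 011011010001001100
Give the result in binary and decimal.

Mask = 1 << 10 = 000000010000000000
Bit 10 of A is 1; XOR with the mask flips it to 0.
  011011010001001100
^ 000000010000000000
--------------------
  011011000001001100

Answer: 011011000001001100 (110668)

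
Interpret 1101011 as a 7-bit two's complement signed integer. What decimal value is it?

MSB is 1, so the value is negative. Find the magnitude:
1. Invert bits:  0010100
2. Add 1:        0010101  = 21
3. Apply sign:   -21

Answer: -21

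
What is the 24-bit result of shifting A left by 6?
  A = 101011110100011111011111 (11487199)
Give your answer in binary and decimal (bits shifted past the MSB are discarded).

Shift left by 6: drop the top 6 bit(s), append 6 zero(s) on the right.
  101011110100011111011111  ->  discard [101011], keep [110100011111011111], append 000000
= 110100011111011111000000

Answer: 110100011111011111000000 (13760448)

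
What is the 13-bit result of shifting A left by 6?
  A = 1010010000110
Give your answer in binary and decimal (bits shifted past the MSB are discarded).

Shift left by 6: drop the top 6 bit(s), append 6 zero(s) on the right.
  1010010000110  ->  discard [101001], keep [0000110], append 000000
= 0000110000000

Answer: 0000110000000 (384)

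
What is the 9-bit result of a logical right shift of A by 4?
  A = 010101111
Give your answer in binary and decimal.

Logical shift right by 4: drop the bottom 4 bit(s), prepend 4 zero(s) on the left.
  010101111  ->  keep [01010], discard [1111], prepend 0000
= 000001010

Answer: 000001010 (10)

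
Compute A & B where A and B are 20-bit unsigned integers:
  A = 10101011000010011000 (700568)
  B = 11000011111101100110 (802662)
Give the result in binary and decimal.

Apply & to each column (1 only where both bits are 1):
  10101011000010011000
& 11000011111101100110
----------------------
  10000011000000000000

Answer: 10000011000000000000 (536576)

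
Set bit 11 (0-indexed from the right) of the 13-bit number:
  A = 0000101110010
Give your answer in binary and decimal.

Mask = 1 << 11 = 0100000000000
Bit 11 of A is 0, so OR-ing with the mask flips it to 1.
  0000101110010
| 0100000000000
---------------
  0100101110010

Answer: 0100101110010 (2418)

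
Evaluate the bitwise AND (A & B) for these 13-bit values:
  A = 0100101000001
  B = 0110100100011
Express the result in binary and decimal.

Apply & to each column (1 only where both bits are 1):
  0100101000001
& 0110100100011
---------------
  0100100000001

Answer: 0100100000001 (2305)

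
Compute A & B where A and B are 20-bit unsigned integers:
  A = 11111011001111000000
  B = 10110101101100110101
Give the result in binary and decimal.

Apply & to each column (1 only where both bits are 1):
  11111011001111000000
& 10110101101100110101
----------------------
  10110001001100000000

Answer: 10110001001100000000 (725760)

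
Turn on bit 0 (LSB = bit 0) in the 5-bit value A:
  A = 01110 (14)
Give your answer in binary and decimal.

Mask = 1 << 0 = 00001
Bit 0 of A is 0, so OR-ing with the mask flips it to 1.
  01110
| 00001
-------
  01111

Answer: 01111 (15)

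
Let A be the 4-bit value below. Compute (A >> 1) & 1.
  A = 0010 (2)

Bit 1 is the 2nd from the right.
  0010
    ^
That bit is 1.

Answer: 1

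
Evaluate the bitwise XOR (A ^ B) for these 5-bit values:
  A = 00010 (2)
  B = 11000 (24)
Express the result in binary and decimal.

Apply ^ to each column (1 where bits differ):
  00010
^ 11000
-------
  11010

Answer: 11010 (26)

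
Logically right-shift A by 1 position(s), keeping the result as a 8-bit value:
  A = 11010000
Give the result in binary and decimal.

Logical shift right by 1: drop the bottom 1 bit(s), prepend 1 zero(s) on the left.
  11010000  ->  keep [1101000], discard [0], prepend 0
= 01101000

Answer: 01101000 (104)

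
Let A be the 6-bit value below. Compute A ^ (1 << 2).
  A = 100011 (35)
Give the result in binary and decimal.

Mask = 1 << 2 = 000100
Bit 2 of A is 0; XOR with the mask flips it to 1.
  100011
^ 000100
--------
  100111

Answer: 100111 (39)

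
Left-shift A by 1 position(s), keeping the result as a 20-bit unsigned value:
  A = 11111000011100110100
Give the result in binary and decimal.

Shift left by 1: drop the top 1 bit(s), append 1 zero(s) on the right.
  11111000011100110100  ->  discard [1], keep [1111000011100110100], append 0
= 11110000111001101000

Answer: 11110000111001101000 (986728)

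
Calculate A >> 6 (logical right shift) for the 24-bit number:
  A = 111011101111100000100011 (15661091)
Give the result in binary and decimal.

Logical shift right by 6: drop the bottom 6 bit(s), prepend 6 zero(s) on the left.
  111011101111100000100011  ->  keep [111011101111100000], discard [100011], prepend 000000
= 000000111011101111100000

Answer: 000000111011101111100000 (244704)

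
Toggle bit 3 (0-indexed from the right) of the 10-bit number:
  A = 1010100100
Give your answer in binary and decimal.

Mask = 1 << 3 = 0000001000
Bit 3 of A is 0; XOR with the mask flips it to 1.
  1010100100
^ 0000001000
------------
  1010101100

Answer: 1010101100 (684)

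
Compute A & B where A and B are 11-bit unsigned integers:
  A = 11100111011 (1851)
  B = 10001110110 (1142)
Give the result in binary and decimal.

Apply & to each column (1 only where both bits are 1):
  11100111011
& 10001110110
-------------
  10000110010

Answer: 10000110010 (1074)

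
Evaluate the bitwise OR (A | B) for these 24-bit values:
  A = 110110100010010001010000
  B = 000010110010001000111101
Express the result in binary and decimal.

Apply | to each column (1 where either bit is 1):
  110110100010010001010000
| 000010110010001000111101
--------------------------
  110110110010011001111101

Answer: 110110110010011001111101 (14362237)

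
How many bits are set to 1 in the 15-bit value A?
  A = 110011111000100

110011111000100
1-bits at positions (from bit 0 = LSB): 2, 6, 7, 8, 9, 10, 13, 14
Count = 8

Answer: 8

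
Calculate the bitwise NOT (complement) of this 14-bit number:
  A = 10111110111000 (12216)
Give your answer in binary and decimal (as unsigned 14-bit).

Flip each bit (0->1, 1->0):
  10111110111000
  01000001000111

Answer: 01000001000111 (4167)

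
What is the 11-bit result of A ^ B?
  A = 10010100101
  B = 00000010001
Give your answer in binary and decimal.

Apply ^ to each column (1 where bits differ):
  10010100101
^ 00000010001
-------------
  10010110100

Answer: 10010110100 (1204)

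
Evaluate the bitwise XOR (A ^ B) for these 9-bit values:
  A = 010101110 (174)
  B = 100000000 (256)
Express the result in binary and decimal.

Apply ^ to each column (1 where bits differ):
  010101110
^ 100000000
-----------
  110101110

Answer: 110101110 (430)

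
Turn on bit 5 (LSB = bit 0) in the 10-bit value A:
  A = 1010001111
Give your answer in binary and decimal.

Mask = 1 << 5 = 0000100000
Bit 5 of A is 0, so OR-ing with the mask flips it to 1.
  1010001111
| 0000100000
------------
  1010101111

Answer: 1010101111 (687)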